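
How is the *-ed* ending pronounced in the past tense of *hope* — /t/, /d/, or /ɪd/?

The stem *hope* ends in a voiceless consonant other than /t/.
The -ed suffix is realized as /ɪd/ after /t, d/; as /t/ after other voiceless consonants; and as /d/ after other voiced sounds.
So -ed on *hope* is pronounced /t/.

/t/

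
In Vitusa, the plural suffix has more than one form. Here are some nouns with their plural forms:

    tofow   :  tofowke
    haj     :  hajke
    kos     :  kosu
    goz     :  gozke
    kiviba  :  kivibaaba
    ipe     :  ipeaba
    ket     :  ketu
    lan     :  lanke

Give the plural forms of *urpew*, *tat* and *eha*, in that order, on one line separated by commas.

urpewke, tatu, ehaaba

The suffix is conditioned by the final sound: -u when the stem ends in a voiceless consonant (*kos*, *ket*); -ke when the stem ends in a voiced consonant (*tofow*, *haj*, *goz*, *lan*); -aba when the stem ends in a vowel (*kiviba*, *ipe*).
Since the final sound of *urpew* is /w/ (a voiced consonant), it takes -ke, giving *urpewke*.
*tat* — final sound /t/ (a voiceless consonant) → -u → *tatu*.
Since the final sound of *eha* is /a/ (a vowel), it takes -aba, giving *ehaaba*.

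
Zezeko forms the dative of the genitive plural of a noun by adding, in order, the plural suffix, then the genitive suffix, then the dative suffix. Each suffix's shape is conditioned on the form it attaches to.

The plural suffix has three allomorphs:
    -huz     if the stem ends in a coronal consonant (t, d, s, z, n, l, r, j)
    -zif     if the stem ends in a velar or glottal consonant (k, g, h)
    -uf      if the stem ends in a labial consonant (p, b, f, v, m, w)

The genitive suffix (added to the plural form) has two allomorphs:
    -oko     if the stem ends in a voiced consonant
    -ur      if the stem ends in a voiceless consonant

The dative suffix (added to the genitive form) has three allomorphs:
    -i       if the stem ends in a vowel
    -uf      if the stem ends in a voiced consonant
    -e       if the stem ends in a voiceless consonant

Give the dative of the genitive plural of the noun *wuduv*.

The final consonant of *wuduv* is /v/, which is labial, so the plural suffix is -uf, giving *wuduvuf*.
The plural form *wuduvuf* — final consonant /f/ (voiceless) → -ur → *wuduvufur*.
The final sound of the genitive form *wuduvufur* is /r/, which is a voiced consonant, so the dative suffix is -uf, giving *wuduvufuruf*.

wuduvufuruf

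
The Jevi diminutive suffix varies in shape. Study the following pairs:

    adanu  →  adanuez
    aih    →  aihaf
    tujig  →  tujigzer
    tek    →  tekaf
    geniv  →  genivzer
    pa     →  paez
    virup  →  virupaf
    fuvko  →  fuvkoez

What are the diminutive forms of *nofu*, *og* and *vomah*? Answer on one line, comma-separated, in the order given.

The suffix is conditioned by the final sound: -af when the stem ends in a voiceless consonant (*aih*, *tek*, *virup*); -zer when the stem ends in a voiced consonant (*tujig*, *geniv*); -ez when the stem ends in a vowel (*adanu*, *pa*, *fuvko*).
*nofu*: final sound = /u/, a vowel → -ez → *nofuez*.
Since the final sound of *og* is /g/ (a voiced consonant), it takes -zer, giving *ogzer*.
*vomah* — final sound /h/ (a voiceless consonant) → -af → *vomahaf*.

nofuez, ogzer, vomahaf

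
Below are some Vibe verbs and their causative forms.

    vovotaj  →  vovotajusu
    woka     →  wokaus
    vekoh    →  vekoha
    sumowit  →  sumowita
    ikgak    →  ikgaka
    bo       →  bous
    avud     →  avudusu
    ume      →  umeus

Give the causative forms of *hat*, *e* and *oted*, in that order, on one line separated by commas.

The pattern is voicing of the final sound: -a when the stem ends in a voiceless consonant (*vekoh*, *sumowit*, *ikgak*); -usu when the stem ends in a voiced consonant (*vovotaj*, *avud*); -us when the stem ends in a vowel (*woka*, *bo*, *ume*).
*hat*: final sound = /t/, a voiceless consonant → -a → *hata*.
*e*: final sound = /e/, a vowel → -us → *eus*.
*oted*: final sound = /d/, a voiced consonant → -usu → *otedusu*.

hata, eus, otedusu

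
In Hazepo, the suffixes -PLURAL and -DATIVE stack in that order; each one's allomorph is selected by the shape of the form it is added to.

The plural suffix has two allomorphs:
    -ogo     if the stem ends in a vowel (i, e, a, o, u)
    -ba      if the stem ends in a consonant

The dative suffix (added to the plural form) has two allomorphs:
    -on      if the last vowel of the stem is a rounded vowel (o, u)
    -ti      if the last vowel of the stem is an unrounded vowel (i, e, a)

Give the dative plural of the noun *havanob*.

Since the final sound of *havanob* is /b/ (a consonant), it takes -ba, giving *havanobba*.
The last vowel of the plural form *havanobba* is /a/, which is an unrounded vowel, so the dative suffix is -ti, giving *havanobbati*.

havanobbati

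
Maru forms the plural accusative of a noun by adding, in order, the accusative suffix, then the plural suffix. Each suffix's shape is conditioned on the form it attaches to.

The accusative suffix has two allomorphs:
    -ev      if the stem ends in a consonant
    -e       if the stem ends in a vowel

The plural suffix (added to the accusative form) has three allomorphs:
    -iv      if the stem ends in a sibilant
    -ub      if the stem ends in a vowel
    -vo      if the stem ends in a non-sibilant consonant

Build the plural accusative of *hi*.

Since the final sound of *hi* is /i/ (a vowel), it takes -e, giving *hie*.
The accusative form *hie*: final sound = /e/, a vowel → -ub → *hieub*.

hieub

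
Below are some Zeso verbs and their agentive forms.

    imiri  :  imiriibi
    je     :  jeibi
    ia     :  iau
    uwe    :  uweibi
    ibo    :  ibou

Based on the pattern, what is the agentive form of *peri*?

periibi

The pattern is front/back vowel harmony: -ibi when the last vowel of the stem is a front vowel (*imiri*, *je*, *uwe*); -u when the last vowel of the stem is a back vowel (*ia*, *ibo*).
*peri*: last vowel = /i/, a front vowel → -ibi → *periibi*.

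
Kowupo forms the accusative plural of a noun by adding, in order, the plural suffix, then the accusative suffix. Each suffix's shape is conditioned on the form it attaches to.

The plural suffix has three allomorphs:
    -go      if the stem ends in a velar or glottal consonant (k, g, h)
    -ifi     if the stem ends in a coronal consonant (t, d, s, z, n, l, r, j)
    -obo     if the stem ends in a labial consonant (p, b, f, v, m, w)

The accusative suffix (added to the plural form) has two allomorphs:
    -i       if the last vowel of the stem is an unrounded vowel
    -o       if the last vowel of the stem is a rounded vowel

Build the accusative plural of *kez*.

kezifii

Since the final consonant of *kez* is /z/ (coronal), it takes -ifi, giving *kezifi*.
The plural form *kezifi* — last vowel /i/ (an unrounded vowel) → -i → *kezifii*.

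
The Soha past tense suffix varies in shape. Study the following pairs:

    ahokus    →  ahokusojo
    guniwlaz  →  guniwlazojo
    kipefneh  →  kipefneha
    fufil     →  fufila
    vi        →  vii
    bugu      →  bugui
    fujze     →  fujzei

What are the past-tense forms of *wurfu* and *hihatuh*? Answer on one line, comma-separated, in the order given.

wurfui, hihatuha

The pattern is sibilance of the final sound: -ojo when the stem ends in a sibilant (*ahokus*, *guniwlaz*); -a when the stem ends in a non-sibilant consonant (*kipefneh*, *fufil*); -i when the stem ends in a vowel (*vi*, *bugu*, *fujze*).
*wurfu*: final sound = /u/, a vowel → -i → *wurfui*.
*hihatuh*: final sound = /h/, a non-sibilant consonant → -a → *hihatuha*.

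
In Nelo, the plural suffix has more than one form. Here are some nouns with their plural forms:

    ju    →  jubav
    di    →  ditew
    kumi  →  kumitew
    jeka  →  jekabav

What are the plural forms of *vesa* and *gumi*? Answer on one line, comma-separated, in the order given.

The suffix is conditioned by the last vowel: -tew when the last vowel of the stem is a front vowel (*di*, *kumi*); -bav when the last vowel of the stem is a back vowel (*ju*, *jeka*).
Since the last vowel of *vesa* is /a/ (a back vowel), it takes -bav, giving *vesabav*.
The last vowel of *gumi* is /i/, which is a front vowel, so the suffix is -tew, giving *gumitew*.

vesabav, gumitew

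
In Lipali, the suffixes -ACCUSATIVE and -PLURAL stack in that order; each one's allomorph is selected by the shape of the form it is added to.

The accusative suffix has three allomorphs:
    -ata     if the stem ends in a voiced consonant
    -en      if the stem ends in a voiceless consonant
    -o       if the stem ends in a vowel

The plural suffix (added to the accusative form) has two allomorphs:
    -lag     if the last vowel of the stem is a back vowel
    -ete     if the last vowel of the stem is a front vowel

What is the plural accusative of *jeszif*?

*jeszif*: final sound = /f/, a voiceless consonant → -en → *jeszifen*.
The last vowel of the accusative form *jeszifen* is /e/, which is a front vowel, so the plural suffix is -ete, giving *jeszifenete*.

jeszifenete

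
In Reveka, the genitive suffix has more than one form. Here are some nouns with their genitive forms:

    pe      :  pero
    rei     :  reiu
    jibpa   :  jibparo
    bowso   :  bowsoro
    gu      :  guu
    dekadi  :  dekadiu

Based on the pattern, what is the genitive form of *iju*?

ijuu

The suffix is conditioned by the last vowel: -u when the last vowel of the stem is a high vowel (*rei*, *gu*, *dekadi*); -ro when the last vowel of the stem is a non-high vowel (*pe*, *jibpa*, *bowso*).
Since the last vowel of *iju* is /u/ (a high vowel), it takes -u, giving *ijuu*.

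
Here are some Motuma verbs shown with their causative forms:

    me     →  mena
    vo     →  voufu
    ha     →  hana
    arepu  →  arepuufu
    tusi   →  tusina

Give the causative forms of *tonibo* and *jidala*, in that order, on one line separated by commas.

toniboufu, jidalana

The suffix is conditioned by the last vowel: -ufu when the last vowel of the stem is a rounded vowel (*vo*, *arepu*); -na when the last vowel of the stem is an unrounded vowel (*me*, *ha*, *tusi*).
Since the last vowel of *tonibo* is /o/ (a rounded vowel), it takes -ufu, giving *toniboufu*.
The last vowel of *jidala* is /a/, which is an unrounded vowel, so the suffix is -na, giving *jidalana*.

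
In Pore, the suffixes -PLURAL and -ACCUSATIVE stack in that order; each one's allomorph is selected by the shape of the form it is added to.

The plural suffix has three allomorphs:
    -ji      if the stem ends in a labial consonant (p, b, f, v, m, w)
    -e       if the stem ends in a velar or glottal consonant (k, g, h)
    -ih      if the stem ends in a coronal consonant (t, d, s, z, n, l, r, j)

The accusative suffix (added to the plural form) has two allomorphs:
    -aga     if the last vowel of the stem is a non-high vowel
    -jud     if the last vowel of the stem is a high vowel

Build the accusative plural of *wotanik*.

*wotanik*: final consonant = /k/, velar/glottal → -e → *wotanike*.
The plural form *wotanike*: last vowel = /e/, a non-high vowel → -aga → *wotanikeaga*.

wotanikeaga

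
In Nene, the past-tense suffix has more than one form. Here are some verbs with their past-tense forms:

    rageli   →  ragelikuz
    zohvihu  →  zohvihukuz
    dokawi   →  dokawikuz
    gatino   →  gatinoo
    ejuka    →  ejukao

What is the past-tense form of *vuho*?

vuhoo

The alternation tracks the last vowel of the stem — -kuz when the last vowel of the stem is a high vowel (*rageli*, *zohvihu*, *dokawi*); -o when the last vowel of the stem is a non-high vowel (*gatino*, *ejuka*).
*vuho*: last vowel = /o/, a non-high vowel → -o → *vuhoo*.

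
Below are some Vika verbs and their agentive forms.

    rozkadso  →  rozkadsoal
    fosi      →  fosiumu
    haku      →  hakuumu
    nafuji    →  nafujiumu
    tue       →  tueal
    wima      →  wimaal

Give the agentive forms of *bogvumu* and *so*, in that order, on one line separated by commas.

The alternation tracks the last vowel of the stem — -umu when the last vowel of the stem is a high vowel (*fosi*, *haku*, *nafuji*); -al when the last vowel of the stem is a non-high vowel (*rozkadso*, *tue*, *wima*).
Since the last vowel of *bogvumu* is /u/ (a high vowel), it takes -umu, giving *bogvumuumu*.
Since the last vowel of *so* is /o/ (a non-high vowel), it takes -al, giving *soal*.

bogvumuumu, soal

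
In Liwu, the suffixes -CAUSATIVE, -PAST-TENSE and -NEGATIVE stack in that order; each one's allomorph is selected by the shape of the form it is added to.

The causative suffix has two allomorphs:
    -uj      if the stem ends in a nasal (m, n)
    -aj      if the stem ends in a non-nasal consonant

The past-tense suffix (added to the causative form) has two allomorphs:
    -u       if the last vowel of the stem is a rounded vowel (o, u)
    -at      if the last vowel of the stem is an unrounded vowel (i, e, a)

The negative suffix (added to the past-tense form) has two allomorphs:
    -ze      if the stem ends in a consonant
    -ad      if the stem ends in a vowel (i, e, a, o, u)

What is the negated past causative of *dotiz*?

dotizajatze

Since the final consonant of *dotiz* is /z/ (non-nasal), it takes -aj, giving *dotizaj*.
The last vowel of the causative form *dotizaj* is /a/, which is an unrounded vowel, so the past-tense suffix is -at, giving *dotizajat*.
Since the final sound of the past-tense form *dotizajat* is /t/ (a consonant), it takes -ze, giving *dotizajatze*.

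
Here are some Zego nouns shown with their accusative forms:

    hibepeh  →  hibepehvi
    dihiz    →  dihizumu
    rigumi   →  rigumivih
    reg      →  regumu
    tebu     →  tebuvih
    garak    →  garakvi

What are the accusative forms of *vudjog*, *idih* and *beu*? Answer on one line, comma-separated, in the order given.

vudjogumu, idihvi, beuvih

The suffix is conditioned by the final sound: -vi when the stem ends in a voiceless consonant (*hibepeh*, *garak*); -umu when the stem ends in a voiced consonant (*dihiz*, *reg*); -vih when the stem ends in a vowel (*rigumi*, *tebu*).
*vudjog*: final sound = /g/, a voiced consonant → -umu → *vudjogumu*.
*idih* — final sound /h/ (a voiceless consonant) → -vi → *idihvi*.
*beu*: final sound = /u/, a vowel → -vih → *beuvih*.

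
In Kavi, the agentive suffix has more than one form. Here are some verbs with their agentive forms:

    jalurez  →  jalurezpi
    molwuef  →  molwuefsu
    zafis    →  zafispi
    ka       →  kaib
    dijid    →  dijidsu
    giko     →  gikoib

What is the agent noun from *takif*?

The alternation tracks the final sound of the stem — -pi when the stem ends in a sibilant (*jalurez*, *zafis*); -su when the stem ends in a non-sibilant consonant (*molwuef*, *dijid*); -ib when the stem ends in a vowel (*ka*, *giko*).
Since the final sound of *takif* is /f/ (a non-sibilant consonant), it takes -su, giving *takifsu*.

takifsu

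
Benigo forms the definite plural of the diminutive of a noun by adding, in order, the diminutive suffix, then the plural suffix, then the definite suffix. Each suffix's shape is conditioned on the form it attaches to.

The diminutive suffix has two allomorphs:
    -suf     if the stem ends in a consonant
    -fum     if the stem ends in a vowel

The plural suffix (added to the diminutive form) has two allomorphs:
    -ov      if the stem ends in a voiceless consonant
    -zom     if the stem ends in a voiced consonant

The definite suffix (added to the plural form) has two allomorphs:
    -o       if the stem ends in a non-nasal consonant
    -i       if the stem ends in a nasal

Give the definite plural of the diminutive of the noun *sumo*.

sumofumzomi

The final sound of *sumo* is /o/, which is a vowel, so the diminutive suffix is -fum, giving *sumofum*.
The diminutive form *sumofum* — final consonant /m/ (voiced) → -zom → *sumofumzom*.
The plural form *sumofumzom*: final consonant = /m/, a nasal → -i → *sumofumzomi*.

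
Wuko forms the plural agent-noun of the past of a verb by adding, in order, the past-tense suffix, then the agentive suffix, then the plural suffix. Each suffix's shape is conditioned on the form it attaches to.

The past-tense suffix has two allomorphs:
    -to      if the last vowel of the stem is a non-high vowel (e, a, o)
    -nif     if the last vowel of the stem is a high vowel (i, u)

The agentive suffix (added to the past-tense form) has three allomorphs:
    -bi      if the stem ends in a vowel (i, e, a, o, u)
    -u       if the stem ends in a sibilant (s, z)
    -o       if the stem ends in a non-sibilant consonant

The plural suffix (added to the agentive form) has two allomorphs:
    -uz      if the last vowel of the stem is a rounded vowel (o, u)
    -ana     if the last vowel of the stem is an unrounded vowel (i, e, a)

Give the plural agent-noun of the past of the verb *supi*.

supinifouz

Since the last vowel of *supi* is /i/ (a high vowel), it takes -nif, giving *supinif*.
The past-tense form *supinif*: final sound = /f/, a non-sibilant consonant → -o → *supinifo*.
The last vowel of the agentive form *supinifo* is /o/, which is a rounded vowel, so the plural suffix is -uz, giving *supinifouz*.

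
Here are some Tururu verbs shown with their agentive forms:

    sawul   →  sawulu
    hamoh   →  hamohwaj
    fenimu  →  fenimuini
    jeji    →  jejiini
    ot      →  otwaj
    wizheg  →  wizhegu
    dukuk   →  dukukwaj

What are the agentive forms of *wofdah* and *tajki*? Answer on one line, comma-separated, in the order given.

wofdahwaj, tajkiini

The pattern is voicing of the final sound: -waj when the stem ends in a voiceless consonant (*hamoh*, *ot*, *dukuk*); -u when the stem ends in a voiced consonant (*sawul*, *wizheg*); -ini when the stem ends in a vowel (*fenimu*, *jeji*).
*wofdah* — final sound /h/ (a voiceless consonant) → -waj → *wofdahwaj*.
The final sound of *tajki* is /i/, which is a vowel, so the suffix is -ini, giving *tajkiini*.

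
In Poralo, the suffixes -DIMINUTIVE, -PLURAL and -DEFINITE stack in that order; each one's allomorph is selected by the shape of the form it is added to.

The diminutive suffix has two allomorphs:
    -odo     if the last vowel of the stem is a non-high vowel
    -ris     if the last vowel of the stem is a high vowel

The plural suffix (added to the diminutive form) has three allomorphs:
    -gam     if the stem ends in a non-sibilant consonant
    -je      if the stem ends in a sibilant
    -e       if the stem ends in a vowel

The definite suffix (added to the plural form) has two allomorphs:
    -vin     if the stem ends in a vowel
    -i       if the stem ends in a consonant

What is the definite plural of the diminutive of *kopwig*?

kopwigrisjevin

*kopwig* — last vowel /i/ (a high vowel) → -ris → *kopwigris*.
The final sound of the diminutive form *kopwigris* is /s/, which is a sibilant, so the plural suffix is -je, giving *kopwigrisje*.
The final sound of the plural form *kopwigrisje* is /e/, which is a vowel, so the definite suffix is -vin, giving *kopwigrisjevin*.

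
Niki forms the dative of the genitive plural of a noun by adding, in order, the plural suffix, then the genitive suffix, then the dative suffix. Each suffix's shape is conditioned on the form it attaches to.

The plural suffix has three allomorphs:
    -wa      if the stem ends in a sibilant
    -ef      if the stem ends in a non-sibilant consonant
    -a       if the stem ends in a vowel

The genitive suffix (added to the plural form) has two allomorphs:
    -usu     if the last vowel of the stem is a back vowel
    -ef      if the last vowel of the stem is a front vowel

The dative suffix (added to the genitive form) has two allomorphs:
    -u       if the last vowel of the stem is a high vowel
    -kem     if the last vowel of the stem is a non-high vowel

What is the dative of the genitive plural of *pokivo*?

*pokivo*: final sound = /o/, a vowel → -a → *pokivoa*.
The last vowel of the plural form *pokivoa* is /a/, which is a back vowel, so the genitive suffix is -usu, giving *pokivoausu*.
Since the last vowel of the genitive form *pokivoausu* is /u/ (a high vowel), it takes -u, giving *pokivoausuu*.

pokivoausuu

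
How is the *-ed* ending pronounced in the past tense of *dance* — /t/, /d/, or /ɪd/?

/t/

The stem *dance* ends in a voiceless consonant other than /t/.
The -ed suffix is realized as /ɪd/ after /t, d/; as /t/ after other voiceless consonants; and as /d/ after other voiced sounds.
So -ed on *dance* is pronounced /t/.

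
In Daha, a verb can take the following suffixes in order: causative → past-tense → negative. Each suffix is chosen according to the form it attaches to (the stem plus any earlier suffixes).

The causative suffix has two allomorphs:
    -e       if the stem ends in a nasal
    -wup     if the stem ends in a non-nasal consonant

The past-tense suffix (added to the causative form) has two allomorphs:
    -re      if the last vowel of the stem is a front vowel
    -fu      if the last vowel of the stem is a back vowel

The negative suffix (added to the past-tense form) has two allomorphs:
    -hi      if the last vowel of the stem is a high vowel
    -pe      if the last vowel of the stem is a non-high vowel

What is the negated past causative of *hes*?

heswupfuhi

Since the final consonant of *hes* is /s/ (non-nasal), it takes -wup, giving *heswup*.
The causative form *heswup*: last vowel = /u/, a back vowel → -fu → *heswupfu*.
Since the last vowel of the past-tense form *heswupfu* is /u/ (a high vowel), it takes -hi, giving *heswupfuhi*.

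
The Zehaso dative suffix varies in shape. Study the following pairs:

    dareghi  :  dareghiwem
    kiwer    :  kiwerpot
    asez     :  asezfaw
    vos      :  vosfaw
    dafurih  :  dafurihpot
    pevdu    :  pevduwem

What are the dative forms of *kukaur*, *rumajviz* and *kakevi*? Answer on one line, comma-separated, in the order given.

The suffix is conditioned by the final sound: -faw when the stem ends in a sibilant (*asez*, *vos*); -pot when the stem ends in a non-sibilant consonant (*kiwer*, *dafurih*); -wem when the stem ends in a vowel (*dareghi*, *pevdu*).
The final sound of *kukaur* is /r/, which is a non-sibilant consonant, so the suffix is -pot, giving *kukaurpot*.
The final sound of *rumajviz* is /z/, which is a sibilant, so the suffix is -faw, giving *rumajvizfaw*.
Since the final sound of *kakevi* is /i/ (a vowel), it takes -wem, giving *kakeviwem*.

kukaurpot, rumajvizfaw, kakeviwem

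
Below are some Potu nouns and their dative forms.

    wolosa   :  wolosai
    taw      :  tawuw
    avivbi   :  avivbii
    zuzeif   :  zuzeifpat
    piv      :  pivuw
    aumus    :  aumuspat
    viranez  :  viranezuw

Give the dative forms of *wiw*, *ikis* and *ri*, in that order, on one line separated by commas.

Looking at the final sound of each stem: -pat when the stem ends in a voiceless consonant (*zuzeif*, *aumus*); -uw when the stem ends in a voiced consonant (*taw*, *piv*, *viranez*); -i when the stem ends in a vowel (*wolosa*, *avivbi*).
*wiw*: final sound = /w/, a voiced consonant → -uw → *wiwuw*.
*ikis*: final sound = /s/, a voiceless consonant → -pat → *ikispat*.
*ri* — final sound /i/ (a vowel) → -i → *rii*.

wiwuw, ikispat, rii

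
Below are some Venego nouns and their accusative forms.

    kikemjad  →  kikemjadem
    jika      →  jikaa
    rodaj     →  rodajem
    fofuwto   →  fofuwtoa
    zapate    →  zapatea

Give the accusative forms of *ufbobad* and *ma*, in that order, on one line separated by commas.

The alternation tracks the final sound of the stem — -em when the stem ends in a consonant (*kikemjad*, *rodaj*); -a when the stem ends in a vowel (*jika*, *fofuwto*, *zapate*).
Since the final sound of *ufbobad* is /d/ (a consonant), it takes -em, giving *ufbobadem*.
The final sound of *ma* is /a/, which is a vowel, so the suffix is -a, giving *maa*.

ufbobadem, maa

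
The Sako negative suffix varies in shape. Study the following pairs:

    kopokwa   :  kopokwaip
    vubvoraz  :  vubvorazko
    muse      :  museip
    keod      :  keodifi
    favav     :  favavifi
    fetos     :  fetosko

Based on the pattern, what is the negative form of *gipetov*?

Looking at the final sound of each stem: -ko when the stem ends in a sibilant (*vubvoraz*, *fetos*); -ifi when the stem ends in a non-sibilant consonant (*keod*, *favav*); -ip when the stem ends in a vowel (*kopokwa*, *muse*).
*gipetov* — final sound /v/ (a non-sibilant consonant) → -ifi → *gipetovifi*.

gipetovifi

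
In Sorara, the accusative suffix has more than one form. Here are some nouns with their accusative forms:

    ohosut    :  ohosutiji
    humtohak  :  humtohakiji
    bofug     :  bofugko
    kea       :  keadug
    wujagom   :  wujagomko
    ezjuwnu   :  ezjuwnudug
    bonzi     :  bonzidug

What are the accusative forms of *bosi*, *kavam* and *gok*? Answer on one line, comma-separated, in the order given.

bosidug, kavamko, gokiji

The suffix is conditioned by the final sound: -iji when the stem ends in a voiceless consonant (*ohosut*, *humtohak*); -ko when the stem ends in a voiced consonant (*bofug*, *wujagom*); -dug when the stem ends in a vowel (*kea*, *ezjuwnu*, *bonzi*).
*bosi* — final sound /i/ (a vowel) → -dug → *bosidug*.
*kavam*: final sound = /m/, a voiced consonant → -ko → *kavamko*.
*gok*: final sound = /k/, a voiceless consonant → -iji → *gokiji*.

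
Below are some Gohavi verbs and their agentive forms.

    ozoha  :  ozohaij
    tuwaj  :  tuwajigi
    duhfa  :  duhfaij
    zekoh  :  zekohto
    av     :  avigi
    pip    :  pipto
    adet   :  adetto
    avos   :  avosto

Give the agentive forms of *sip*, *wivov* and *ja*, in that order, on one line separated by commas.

sipto, wivovigi, jaij

The pattern is voicing of the final sound: -to when the stem ends in a voiceless consonant (*zekoh*, *pip*, *adet*, *avos*); -igi when the stem ends in a voiced consonant (*tuwaj*, *av*); -ij when the stem ends in a vowel (*ozoha*, *duhfa*).
*sip*: final sound = /p/, a voiceless consonant → -to → *sipto*.
Since the final sound of *wivov* is /v/ (a voiced consonant), it takes -igi, giving *wivovigi*.
*ja* — final sound /a/ (a vowel) → -ij → *jaij*.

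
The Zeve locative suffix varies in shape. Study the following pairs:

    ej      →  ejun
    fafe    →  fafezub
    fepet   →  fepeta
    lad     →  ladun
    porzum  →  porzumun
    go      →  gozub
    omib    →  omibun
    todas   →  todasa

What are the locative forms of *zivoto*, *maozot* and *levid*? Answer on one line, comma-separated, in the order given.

Looking at the final sound of each stem: -a when the stem ends in a voiceless consonant (*fepet*, *todas*); -un when the stem ends in a voiced consonant (*ej*, *lad*, *porzum*, *omib*); -zub when the stem ends in a vowel (*fafe*, *go*).
Since the final sound of *zivoto* is /o/ (a vowel), it takes -zub, giving *zivotozub*.
Since the final sound of *maozot* is /t/ (a voiceless consonant), it takes -a, giving *maozota*.
Since the final sound of *levid* is /d/ (a voiced consonant), it takes -un, giving *levidun*.

zivotozub, maozota, levidun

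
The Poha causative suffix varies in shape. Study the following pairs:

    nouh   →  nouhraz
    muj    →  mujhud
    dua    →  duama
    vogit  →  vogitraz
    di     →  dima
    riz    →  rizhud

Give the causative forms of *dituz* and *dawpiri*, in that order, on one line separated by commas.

dituzhud, dawpirima

The pattern is voicing of the final sound: -raz when the stem ends in a voiceless consonant (*nouh*, *vogit*); -hud when the stem ends in a voiced consonant (*muj*, *riz*); -ma when the stem ends in a vowel (*dua*, *di*).
*dituz* — final sound /z/ (a voiced consonant) → -hud → *dituzhud*.
*dawpiri*: final sound = /i/, a vowel → -ma → *dawpirima*.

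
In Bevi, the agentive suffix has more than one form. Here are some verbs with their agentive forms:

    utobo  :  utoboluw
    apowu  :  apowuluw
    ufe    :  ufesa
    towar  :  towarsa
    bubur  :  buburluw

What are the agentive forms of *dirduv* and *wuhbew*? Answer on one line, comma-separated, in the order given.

The pattern is rounding harmony: -luw when the last vowel of the stem is a rounded vowel (*utobo*, *apowu*, *bubur*); -sa when the last vowel of the stem is an unrounded vowel (*ufe*, *towar*).
*dirduv*: last vowel = /u/, a rounded vowel → -luw → *dirduvluw*.
The last vowel of *wuhbew* is /e/, which is an unrounded vowel, so the suffix is -sa, giving *wuhbewsa*.

dirduvluw, wuhbewsa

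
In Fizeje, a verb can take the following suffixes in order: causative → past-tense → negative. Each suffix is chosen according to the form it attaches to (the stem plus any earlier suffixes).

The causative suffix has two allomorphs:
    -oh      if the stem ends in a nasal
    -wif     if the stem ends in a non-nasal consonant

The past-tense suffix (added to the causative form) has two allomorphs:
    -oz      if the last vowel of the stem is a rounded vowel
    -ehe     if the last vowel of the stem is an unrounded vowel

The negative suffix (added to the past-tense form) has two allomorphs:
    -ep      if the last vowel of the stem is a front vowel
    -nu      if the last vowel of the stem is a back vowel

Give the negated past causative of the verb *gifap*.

*gifap*: final consonant = /p/, non-nasal → -wif → *gifapwif*.
Since the last vowel of the causative form *gifapwif* is /i/ (an unrounded vowel), it takes -ehe, giving *gifapwifehe*.
The last vowel of the past-tense form *gifapwifehe* is /e/, which is a front vowel, so the negative suffix is -ep, giving *gifapwifeheep*.

gifapwifeheep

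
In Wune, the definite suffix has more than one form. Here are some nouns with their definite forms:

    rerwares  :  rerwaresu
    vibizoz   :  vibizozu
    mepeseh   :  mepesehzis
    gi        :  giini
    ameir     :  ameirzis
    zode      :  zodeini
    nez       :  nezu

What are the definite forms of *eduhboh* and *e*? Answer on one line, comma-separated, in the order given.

Looking at the final sound of each stem: -u when the stem ends in a sibilant (*rerwares*, *vibizoz*, *nez*); -zis when the stem ends in a non-sibilant consonant (*mepeseh*, *ameir*); -ini when the stem ends in a vowel (*gi*, *zode*).
*eduhboh* — final sound /h/ (a non-sibilant consonant) → -zis → *eduhbohzis*.
Since the final sound of *e* is /e/ (a vowel), it takes -ini, giving *eini*.

eduhbohzis, eini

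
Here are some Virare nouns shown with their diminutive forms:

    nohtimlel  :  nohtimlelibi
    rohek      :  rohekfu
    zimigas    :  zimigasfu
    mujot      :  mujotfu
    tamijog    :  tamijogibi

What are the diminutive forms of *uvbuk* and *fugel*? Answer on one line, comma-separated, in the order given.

uvbukfu, fugelibi

The alternation tracks the final consonant of the stem — -fu when the stem ends in a voiceless consonant (*rohek*, *zimigas*, *mujot*); -ibi when the stem ends in a voiced consonant (*nohtimlel*, *tamijog*).
*uvbuk* — final consonant /k/ (voiceless) → -fu → *uvbukfu*.
*fugel* — final consonant /l/ (voiced) → -ibi → *fugelibi*.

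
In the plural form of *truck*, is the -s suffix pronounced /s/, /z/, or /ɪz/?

/s/

The stem *truck* ends in a voiceless non-sibilant consonant.
The plural suffix surfaces as /ɪz/ after sibilants, /s/ after other voiceless consonants, and /z/ after other voiced sounds.
So the plural -s on *truck* is pronounced /s/.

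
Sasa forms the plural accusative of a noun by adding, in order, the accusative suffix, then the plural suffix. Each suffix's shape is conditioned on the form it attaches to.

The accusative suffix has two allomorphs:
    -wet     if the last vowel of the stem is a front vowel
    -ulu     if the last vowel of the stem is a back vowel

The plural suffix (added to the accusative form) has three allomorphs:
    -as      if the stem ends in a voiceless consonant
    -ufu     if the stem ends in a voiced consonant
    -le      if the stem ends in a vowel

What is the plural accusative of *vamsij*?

vamsijwetas

Since the last vowel of *vamsij* is /i/ (a front vowel), it takes -wet, giving *vamsijwet*.
Since the final sound of the accusative form *vamsijwet* is /t/ (a voiceless consonant), it takes -as, giving *vamsijwetas*.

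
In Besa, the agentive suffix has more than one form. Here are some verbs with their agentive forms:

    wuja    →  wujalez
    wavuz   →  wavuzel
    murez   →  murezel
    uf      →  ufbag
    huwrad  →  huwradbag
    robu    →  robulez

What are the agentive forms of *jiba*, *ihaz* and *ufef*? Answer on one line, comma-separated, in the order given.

jibalez, ihazel, ufefbag

Looking at the final sound of each stem: -el when the stem ends in a sibilant (*wavuz*, *murez*); -bag when the stem ends in a non-sibilant consonant (*uf*, *huwrad*); -lez when the stem ends in a vowel (*wuja*, *robu*).
*jiba* — final sound /a/ (a vowel) → -lez → *jibalez*.
The final sound of *ihaz* is /z/, which is a sibilant, so the suffix is -el, giving *ihazel*.
The final sound of *ufef* is /f/, which is a non-sibilant consonant, so the suffix is -bag, giving *ufefbag*.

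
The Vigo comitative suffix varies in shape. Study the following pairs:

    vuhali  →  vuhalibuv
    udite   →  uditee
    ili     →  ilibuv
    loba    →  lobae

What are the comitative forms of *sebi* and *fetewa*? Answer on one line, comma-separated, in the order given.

The pattern is height harmony: -buv when the last vowel of the stem is a high vowel (*vuhali*, *ili*); -e when the last vowel of the stem is a non-high vowel (*udite*, *loba*).
*sebi* — last vowel /i/ (a high vowel) → -buv → *sebibuv*.
The last vowel of *fetewa* is /a/, which is a non-high vowel, so the suffix is -e, giving *fetewae*.

sebibuv, fetewae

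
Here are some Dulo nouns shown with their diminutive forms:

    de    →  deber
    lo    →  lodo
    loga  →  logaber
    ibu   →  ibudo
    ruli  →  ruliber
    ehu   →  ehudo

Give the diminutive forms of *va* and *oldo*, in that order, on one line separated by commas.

The pattern is rounding harmony: -do when the last vowel of the stem is a rounded vowel (*lo*, *ibu*, *ehu*); -ber when the last vowel of the stem is an unrounded vowel (*de*, *loga*, *ruli*).
*va*: last vowel = /a/, an unrounded vowel → -ber → *vaber*.
*oldo* — last vowel /o/ (a rounded vowel) → -do → *oldodo*.

vaber, oldodo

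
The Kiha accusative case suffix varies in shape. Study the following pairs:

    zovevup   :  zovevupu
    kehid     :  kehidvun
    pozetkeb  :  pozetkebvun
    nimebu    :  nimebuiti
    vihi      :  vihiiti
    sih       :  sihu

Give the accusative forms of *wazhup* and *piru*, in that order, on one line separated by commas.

The pattern is voicing of the final sound: -u when the stem ends in a voiceless consonant (*zovevup*, *sih*); -vun when the stem ends in a voiced consonant (*kehid*, *pozetkeb*); -iti when the stem ends in a vowel (*nimebu*, *vihi*).
*wazhup* — final sound /p/ (a voiceless consonant) → -u → *wazhupu*.
The final sound of *piru* is /u/, which is a vowel, so the suffix is -iti, giving *piruiti*.

wazhupu, piruiti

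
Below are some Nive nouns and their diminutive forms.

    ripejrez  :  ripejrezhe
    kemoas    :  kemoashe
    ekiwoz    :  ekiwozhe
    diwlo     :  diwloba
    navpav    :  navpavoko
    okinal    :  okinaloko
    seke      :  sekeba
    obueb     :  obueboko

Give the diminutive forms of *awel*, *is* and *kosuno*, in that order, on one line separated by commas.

The pattern is sibilance of the final sound: -he when the stem ends in a sibilant (*ripejrez*, *kemoas*, *ekiwoz*); -oko when the stem ends in a non-sibilant consonant (*navpav*, *okinal*, *obueb*); -ba when the stem ends in a vowel (*diwlo*, *seke*).
Since the final sound of *awel* is /l/ (a non-sibilant consonant), it takes -oko, giving *aweloko*.
The final sound of *is* is /s/, which is a sibilant, so the suffix is -he, giving *ishe*.
*kosuno* — final sound /o/ (a vowel) → -ba → *kosunoba*.

aweloko, ishe, kosunoba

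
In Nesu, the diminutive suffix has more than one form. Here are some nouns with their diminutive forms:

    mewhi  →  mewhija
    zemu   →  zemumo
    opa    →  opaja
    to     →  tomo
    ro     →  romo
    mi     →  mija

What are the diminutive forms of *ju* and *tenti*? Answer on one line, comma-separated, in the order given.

jumo, tentija

The alternation tracks the last vowel of the stem — -mo when the last vowel of the stem is a rounded vowel (*zemu*, *to*, *ro*); -ja when the last vowel of the stem is an unrounded vowel (*mewhi*, *opa*, *mi*).
*ju*: last vowel = /u/, a rounded vowel → -mo → *jumo*.
*tenti*: last vowel = /i/, an unrounded vowel → -ja → *tentija*.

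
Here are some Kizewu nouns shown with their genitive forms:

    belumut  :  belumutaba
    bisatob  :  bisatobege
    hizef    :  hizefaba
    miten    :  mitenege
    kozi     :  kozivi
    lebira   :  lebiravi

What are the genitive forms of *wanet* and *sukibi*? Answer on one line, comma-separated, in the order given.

The alternation tracks the final sound of the stem — -aba when the stem ends in a voiceless consonant (*belumut*, *hizef*); -ege when the stem ends in a voiced consonant (*bisatob*, *miten*); -vi when the stem ends in a vowel (*kozi*, *lebira*).
The final sound of *wanet* is /t/, which is a voiceless consonant, so the suffix is -aba, giving *wanetaba*.
*sukibi* — final sound /i/ (a vowel) → -vi → *sukibivi*.

wanetaba, sukibivi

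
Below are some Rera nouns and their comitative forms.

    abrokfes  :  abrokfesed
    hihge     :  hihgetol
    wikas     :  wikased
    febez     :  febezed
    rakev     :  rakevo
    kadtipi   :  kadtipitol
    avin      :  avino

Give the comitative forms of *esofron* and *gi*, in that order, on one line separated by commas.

The alternation tracks the final sound of the stem — -ed when the stem ends in a sibilant (*abrokfes*, *wikas*, *febez*); -o when the stem ends in a non-sibilant consonant (*rakev*, *avin*); -tol when the stem ends in a vowel (*hihge*, *kadtipi*).
Since the final sound of *esofron* is /n/ (a non-sibilant consonant), it takes -o, giving *esofrono*.
Since the final sound of *gi* is /i/ (a vowel), it takes -tol, giving *gitol*.

esofrono, gitol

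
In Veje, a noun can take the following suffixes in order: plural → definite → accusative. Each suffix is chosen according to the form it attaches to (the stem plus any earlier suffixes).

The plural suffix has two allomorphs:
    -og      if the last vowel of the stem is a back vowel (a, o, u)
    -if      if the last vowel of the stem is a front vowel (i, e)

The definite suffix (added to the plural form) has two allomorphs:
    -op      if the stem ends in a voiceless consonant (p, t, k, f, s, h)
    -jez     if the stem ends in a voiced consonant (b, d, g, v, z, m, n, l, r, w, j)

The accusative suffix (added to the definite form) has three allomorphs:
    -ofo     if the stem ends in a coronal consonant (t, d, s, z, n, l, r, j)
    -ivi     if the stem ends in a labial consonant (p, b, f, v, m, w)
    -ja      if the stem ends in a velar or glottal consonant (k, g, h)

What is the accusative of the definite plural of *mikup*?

Since the last vowel of *mikup* is /u/ (a back vowel), it takes -og, giving *mikupog*.
The plural form *mikupog* — final consonant /g/ (voiced) → -jez → *mikupogjez*.
Since the final consonant of the definite form *mikupogjez* is /z/ (coronal), it takes -ofo, giving *mikupogjezofo*.

mikupogjezofo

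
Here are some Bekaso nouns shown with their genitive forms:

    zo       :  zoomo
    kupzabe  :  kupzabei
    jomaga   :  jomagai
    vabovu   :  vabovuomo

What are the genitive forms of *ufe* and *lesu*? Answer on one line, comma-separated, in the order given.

ufei, lesuomo

The alternation tracks the last vowel of the stem — -omo when the last vowel of the stem is a rounded vowel (*zo*, *vabovu*); -i when the last vowel of the stem is an unrounded vowel (*kupzabe*, *jomaga*).
*ufe*: last vowel = /e/, an unrounded vowel → -i → *ufei*.
*lesu*: last vowel = /u/, a rounded vowel → -omo → *lesuomo*.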